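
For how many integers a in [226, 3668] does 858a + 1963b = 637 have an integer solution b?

gcd(1963, 858) = 13.
By Bézout, 858×(-16) + 1963×(7) = 13.
Particular solution: (122, -53).
General solution: a = 122 + 151t, b = -53 - 66t for integer t.
226 ≤ 122 + 151t ≤ 3668 gives t ∈ [1, 23], which is 23 values.

23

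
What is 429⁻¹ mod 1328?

gcd(1328, 429):
  1328 = 3×429 + 41
  429 = 10×41 + 19
  41 = 2×19 + 3
  19 = 6×3 + 1
  3 = 3×1
so gcd(1328, 429) = 1.
Back-substitute for Bézout coefficients:
  1 = 19 - 6×3
  ... = 429×(421) + 1328×(-136)
So 429×421 ≡ 1 (mod 1328), and 421 mod 1328 = 421.

421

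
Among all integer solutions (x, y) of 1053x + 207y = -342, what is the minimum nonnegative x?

gcd(1053, 207) = 9.
9 divides -342, so solutions exist.
By Bézout, 1053·(-11) + 207·(56) = 9.
Scale by -342/9 = -38: (x₀, y₀) = (418, -2128).
General solution: x = 418 + 23t, y = -2128 - 117t for integer t.
x ≥ 0: smallest is 418 mod 23 = 4 (at t = -18), with y = -22.

4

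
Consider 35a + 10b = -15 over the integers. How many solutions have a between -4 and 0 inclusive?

2

gcd(35, 10) = 5  (35 = 3*10 + 5, 10 = 2*5).
Back-substituting, 35*(1) + 10*(-3) = 5.
Scale by -3: particular solution (-3, 9); reduce a mod 2: (1, -5).
General solution: a = 1 + 2t, b = -5 - 7t for integer t.
-4 ≤ 1 + 2t ≤ 0 gives t ∈ [-2, -1], which is 2 values.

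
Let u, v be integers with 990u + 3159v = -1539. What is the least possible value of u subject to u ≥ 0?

gcd(3159, 990):
  3159 = 3*990 + 189
  990 = 5*189 + 45
  189 = 4*45 + 9
  45 = 5*9
so gcd(3159, 990) = 9.
9 divides -1539, so solutions exist.
Back-substitute for Bézout coefficients:
  9 = 189 - 4*45
  ... = 990*(-67) + 3159*(21)
Scale by -1539/9 = -171: (u₀, v₀) = (11457, -3591).
General solution: u = 11457 + 351t, v = -3591 - 110t for integer t.
u ≥ 0: smallest is 11457 mod 351 = 225 (at t = -32), with v = -71.

225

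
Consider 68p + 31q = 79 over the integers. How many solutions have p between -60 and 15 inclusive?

gcd(68, 31) = 1.
By Bézout, 68×(-5) + 31×(11) = 1.
Particular solution: (8, -15).
General solution: p = 8 + 31t, q = -15 - 68t for integer t.
-60 ≤ 8 + 31t ≤ 15 gives t ∈ [-2, 0], which is 3 values.

3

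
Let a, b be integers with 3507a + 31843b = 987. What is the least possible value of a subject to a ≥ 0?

82

gcd(31843, 3507) = 7  (31843 = 9·3507 + 280, 3507 = 12·280 + 147, 280 = 1·147 + 133, 147 = 1·133 + 14, 133 = 9·14 + 7, 14 = 2·7).
7 divides 987, so solutions exist.
Back-substituting, 3507·(-2161) + 31843·(238) = 7.
Scale by 987/7 = 141: (a₀, b₀) = (-304701, 33558).
General solution: a = -304701 + 4549t, b = 33558 - 501t for integer t.
a ≥ 0: smallest is -304701 mod 4549 = 82 (at t = 67), with b = -9.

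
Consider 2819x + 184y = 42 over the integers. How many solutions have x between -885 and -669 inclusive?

1

gcd(2819, 184) = 1  (2819 = 15·184 + 59, 184 = 3·59 + 7, 59 = 8·7 + 3, 7 = 2·3 + 1, 3 = 3·1).
Back-substituting, 2819·(-53) + 184·(812) = 1.
Scale by 42: particular solution (-2226, 34104); reduce x mod 184: (166, -2543).
General solution: x = 166 + 184t, y = -2543 - 2819t for integer t.
-885 ≤ 166 + 184t ≤ -669 gives t ∈ [-5, -5], which is 1 value.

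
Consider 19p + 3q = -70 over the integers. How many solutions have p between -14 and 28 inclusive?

14

gcd(19, 3) = 1  (19 = 6*3 + 1, 3 = 3*1).
Back-substituting, 19*(1) + 3*(-6) = 1.
Scale by -70: particular solution (-70, 420); reduce p mod 3: (2, -36).
General solution: p = 2 + 3t, q = -36 - 19t for integer t.
-14 ≤ 2 + 3t ≤ 28 gives t ∈ [-5, 8], which is 14 values.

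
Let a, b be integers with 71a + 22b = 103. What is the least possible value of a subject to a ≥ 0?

3

gcd(71, 22):
  71 = 3×22 + 5
  22 = 4×5 + 2
  5 = 2×2 + 1
  2 = 2×1
so gcd(71, 22) = 1.
1 divides 103, so solutions exist.
Back-substitute for Bézout coefficients:
  1 = 5 - 2×2
  ... = 71×(9) + 22×(-29)
Scale by 103/1 = 103: (a₀, b₀) = (927, -2987).
General solution: a = 927 + 22t, b = -2987 - 71t for integer t.
a ≥ 0: smallest is 927 mod 22 = 3 (at t = -42), with b = -5.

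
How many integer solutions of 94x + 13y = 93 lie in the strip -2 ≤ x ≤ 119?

9

gcd(94, 13) = 1.
By Bézout, 94·(-4) + 13·(29) = 1.
Particular solution: (5, -29).
General solution: x = 5 + 13t, y = -29 - 94t for integer t.
-2 ≤ 5 + 13t ≤ 119 gives t ∈ [0, 8], which is 9 values.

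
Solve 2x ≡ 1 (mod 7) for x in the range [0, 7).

gcd(7, 2) = 1.
By Bézout, 2·(-3) + 7·(1) = 1.
So 2·-3 ≡ 1 (mod 7), and -3 mod 7 = 4.

4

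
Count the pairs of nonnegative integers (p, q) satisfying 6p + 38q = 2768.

gcd(38, 6) = 2  (38 = 6*6 + 2, 6 = 3*2).
Back-substituting, 6*(-6) + 38*(1) = 2.
Scale by 1384: one solution is (-8304, 1384). Reduce p mod 19: (18, 70).
General: p = 18 + 19t, q = 70 - 3t.
p ≥ 0 ⇒ t ≥ 0; q ≥ 0 ⇒ t ≤ 23. So t ∈ [0, 23]: 24 solutions.

24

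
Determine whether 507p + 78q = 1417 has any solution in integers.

no

gcd(507, 78) = 39  (507 = 6×78 + 39, 78 = 2×39).
39 does not divide 1417 (remainder 13), so no integer solutions.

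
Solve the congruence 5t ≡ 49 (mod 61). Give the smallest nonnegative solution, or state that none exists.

gcd(61, 5):
  61 = 12·5 + 1
  5 = 5·1
so gcd(61, 5) = 1.
1 divides 49, so solutions exist.
Back-substitute for Bézout coefficients:
  1 = 61 - 12·5
  ... = 5·(-12) + 61·(1)
So 5·(-12) ≡ 1 (mod 61); multiply by 49: t ≡ -588 (mod 61).
Smallest nonnegative: t = -588 mod 61 = 22.

22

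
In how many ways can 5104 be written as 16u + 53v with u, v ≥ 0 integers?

7

gcd(53, 16) = 1  (53 = 3×16 + 5, 16 = 3×5 + 1, 5 = 5×1).
Back-substituting, 16×(10) + 53×(-3) = 1.
Scale by 5104: one solution is (51040, -15312). Reduce u mod 53: (1, 96).
General: u = 1 + 53t, v = 96 - 16t.
u ≥ 0 ⇒ t ≥ 0; v ≥ 0 ⇒ t ≤ 6. So t ∈ [0, 6]: 7 solutions.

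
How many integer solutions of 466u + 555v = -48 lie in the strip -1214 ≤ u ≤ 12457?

gcd(555, 466) = 1  (555 = 1×466 + 89, 466 = 5×89 + 21, 89 = 4×21 + 5, 21 = 4×5 + 1, 5 = 5×1).
Back-substituting, 466×(106) + 555×(-89) = 1.
Scale by -48: particular solution (-5088, 4272); reduce u mod 555: (462, -388).
General solution: u = 462 + 555t, v = -388 - 466t for integer t.
-1214 ≤ 462 + 555t ≤ 12457 gives t ∈ [-3, 21], which is 25 values.

25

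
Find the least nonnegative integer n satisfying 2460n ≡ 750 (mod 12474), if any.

gcd(12474, 2460):
  12474 = 5*2460 + 174
  2460 = 14*174 + 24
  174 = 7*24 + 6
  24 = 4*6
so gcd(12474, 2460) = 6.
6 divides 750, so solutions exist.
Back-substitute for Bézout coefficients:
  6 = 174 - 7*24
  ... = 2460*(-502) + 12474*(99)
So 2460*(-502) ≡ 6 (mod 12474); multiply by 125: n ≡ -62750 (mod 2079).
Smallest nonnegative: n = -62750 mod 2079 = 1699.

1699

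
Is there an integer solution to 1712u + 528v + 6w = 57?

no

gcd(1712, 528) = 16  (1712 = 3*528 + 128, 528 = 4*128 + 16, 128 = 8*16).
gcd(16, 6) = 2.
2 does not divide 57 (remainder 1), so no integer solutions.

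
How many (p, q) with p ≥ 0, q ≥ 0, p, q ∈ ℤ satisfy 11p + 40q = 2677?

gcd(40, 11) = 1.
By Bézout, 11×(11) + 40×(-3) = 1.
One solution: (7, 65).
General: p = 7 + 40t, q = 65 - 11t.
p ≥ 0 ⇒ t ≥ 0; q ≥ 0 ⇒ t ≤ 5. So t ∈ [0, 5]: 6 solutions.

6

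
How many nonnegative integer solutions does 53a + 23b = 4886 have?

4

gcd(53, 23) = 1.
By Bézout, 53*(10) + 23*(-23) = 1.
One solution: (8, 194).
General: a = 8 + 23t, b = 194 - 53t.
a ≥ 0 ⇒ t ≥ 0; b ≥ 0 ⇒ t ≤ 3. So t ∈ [0, 3]: 4 solutions.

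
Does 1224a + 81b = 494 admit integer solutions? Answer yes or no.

no

gcd(1224, 81) = 9  (1224 = 15*81 + 9, 81 = 9*9).
9 does not divide 494 (remainder 8), so no integer solutions.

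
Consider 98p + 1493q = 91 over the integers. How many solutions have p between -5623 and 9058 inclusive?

gcd(1493, 98):
  1493 = 15*98 + 23
  98 = 4*23 + 6
  23 = 3*6 + 5
  6 = 1*5 + 1
  5 = 5*1
so gcd(1493, 98) = 1.
Back-substitute for Bézout coefficients:
  1 = 6 - 1*5
  ... = 98*(259) + 1493*(-17)
Scale by 91: particular solution (23569, -1547); reduce p mod 1493: (1174, -77).
General solution: p = 1174 + 1493t, q = -77 - 98t for integer t.
-5623 ≤ 1174 + 1493t ≤ 9058 gives t ∈ [-4, 5], which is 10 values.

10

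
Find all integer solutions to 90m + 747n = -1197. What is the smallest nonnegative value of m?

gcd(747, 90) = 9.
9 divides -1197, so solutions exist.
By Bézout, 90·(25) + 747·(-3) = 9.
Scale by -1197/9 = -133: (m₀, n₀) = (-3325, 399).
General solution: m = -3325 + 83t, n = 399 - 10t for integer t.
m ≥ 0: smallest is -3325 mod 83 = 78 (at t = 41), with n = -11.

78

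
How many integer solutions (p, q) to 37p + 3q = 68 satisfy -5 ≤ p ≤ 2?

gcd(37, 3) = 1  (37 = 12×3 + 1, 3 = 3×1).
Back-substituting, 37×(1) + 3×(-12) = 1.
Scale by 68: particular solution (68, -816); reduce p mod 3: (2, -2).
General solution: p = 2 + 3t, q = -2 - 37t for integer t.
-5 ≤ 2 + 3t ≤ 2 gives t ∈ [-2, 0], which is 3 values.

3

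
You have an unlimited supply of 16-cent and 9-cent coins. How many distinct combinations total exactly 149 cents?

Need nonnegative integers with 16j + 9k = 149.
gcd(16, 9) = 1, and 16·(4) + 9·(-7) = 1.
So (j₀, k₀) = (596, -1043); general j = 596 + 9t, k = -1043 - 16t.
j ≥ 0 ⇒ t ≥ -66; k ≥ 0 ⇒ t ≤ -66. That's 1 value of t.

1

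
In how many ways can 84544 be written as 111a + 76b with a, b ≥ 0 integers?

10

gcd(111, 76) = 1  (111 = 1*76 + 35, 76 = 2*35 + 6, 35 = 5*6 + 5, 6 = 1*5 + 1, 5 = 5*1).
Back-substituting, 111*(-13) + 76*(19) = 1.
Scale by 84544: one solution is (-1099072, 1606336). Reduce a mod 76: (40, 1054).
General: a = 40 + 76t, b = 1054 - 111t.
a ≥ 0 ⇒ t ≥ 0; b ≥ 0 ⇒ t ≤ 9. So t ∈ [0, 9]: 10 solutions.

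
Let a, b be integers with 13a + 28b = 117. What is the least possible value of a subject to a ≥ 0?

9

gcd(28, 13) = 1  (28 = 2·13 + 2, 13 = 6·2 + 1, 2 = 2·1).
1 divides 117, so solutions exist.
Back-substituting, 13·(13) + 28·(-6) = 1.
Scale by 117/1 = 117: (a₀, b₀) = (1521, -702).
General solution: a = 1521 + 28t, b = -702 - 13t for integer t.
a ≥ 0: smallest is 1521 mod 28 = 9 (at t = -54), with b = 0.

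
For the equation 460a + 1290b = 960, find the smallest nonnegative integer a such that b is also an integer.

75

gcd(1290, 460) = 10  (1290 = 2*460 + 370, 460 = 1*370 + 90, 370 = 4*90 + 10, 90 = 9*10).
10 divides 960, so solutions exist.
Back-substituting, 460*(-14) + 1290*(5) = 10.
Scale by 960/10 = 96: (a₀, b₀) = (-1344, 480).
General solution: a = -1344 + 129t, b = 480 - 46t for integer t.
a ≥ 0: smallest is -1344 mod 129 = 75 (at t = 11), with b = -26.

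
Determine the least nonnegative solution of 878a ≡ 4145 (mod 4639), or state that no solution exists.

gcd(4639, 878) = 1  (4639 = 5·878 + 249, 878 = 3·249 + 131, 249 = 1·131 + 118, 131 = 1·118 + 13, 118 = 9·13 + 1, 13 = 13·1).
1 divides 4145, so solutions exist.
Back-substituting, 878·(-354) + 4639·(67) = 1.
So 878·(-354) ≡ 1 (mod 4639); multiply by 4145: a ≡ -1467330 (mod 4639).
Smallest nonnegative: a = -1467330 mod 4639 = 3233.

3233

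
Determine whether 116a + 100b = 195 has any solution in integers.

gcd(116, 100) = 4.
4 does not divide 195 (remainder 3), so no integer solutions.

no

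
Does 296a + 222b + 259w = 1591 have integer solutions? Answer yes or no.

gcd(296, 222) = 74.
gcd(74, 259) = 37.
37 divides 1591, so integer solutions exist.

yes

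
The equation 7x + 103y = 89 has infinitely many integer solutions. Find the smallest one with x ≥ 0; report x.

gcd(103, 7) = 1  (103 = 14·7 + 5, 7 = 1·5 + 2, 5 = 2·2 + 1, 2 = 2·1).
1 divides 89, so solutions exist.
Back-substituting, 7·(-44) + 103·(3) = 1.
Scale by 89/1 = 89: (x₀, y₀) = (-3916, 267).
General solution: x = -3916 + 103t, y = 267 - 7t for integer t.
x ≥ 0: smallest is -3916 mod 103 = 101 (at t = 39), with y = -6.

101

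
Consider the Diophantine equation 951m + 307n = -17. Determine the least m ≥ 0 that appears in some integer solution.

gcd(951, 307):
  951 = 3·307 + 30
  307 = 10·30 + 7
  30 = 4·7 + 2
  7 = 3·2 + 1
  2 = 2·1
so gcd(951, 307) = 1.
1 divides -17, so solutions exist.
Back-substitute for Bézout coefficients:
  1 = 7 - 3·2
  ... = 951·(-133) + 307·(412)
Scale by -17/1 = -17: (m₀, n₀) = (2261, -7004).
General solution: m = 2261 + 307t, n = -7004 - 951t for integer t.
m ≥ 0: smallest is 2261 mod 307 = 112 (at t = -7), with n = -347.

112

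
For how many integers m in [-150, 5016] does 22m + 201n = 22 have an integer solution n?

25

gcd(201, 22) = 1.
By Bézout, 22×(64) + 201×(-7) = 1.
Particular solution: (1, 0).
General solution: m = 1 + 201t, n = 0 - 22t for integer t.
-150 ≤ 1 + 201t ≤ 5016 gives t ∈ [0, 24], which is 25 values.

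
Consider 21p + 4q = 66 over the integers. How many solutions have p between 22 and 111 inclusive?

23

gcd(21, 4) = 1  (21 = 5*4 + 1, 4 = 4*1).
Back-substituting, 21*(1) + 4*(-5) = 1.
Scale by 66: particular solution (66, -330); reduce p mod 4: (2, 6).
General solution: p = 2 + 4t, q = 6 - 21t for integer t.
22 ≤ 2 + 4t ≤ 111 gives t ∈ [5, 27], which is 23 values.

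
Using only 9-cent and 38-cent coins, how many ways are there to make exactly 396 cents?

Need nonnegative integers with 9j + 38k = 396.
gcd(9, 38) = 1, and 9·(17) + 38·(-4) = 1.
So (j₀, k₀) = (6732, -1584); general j = 6732 + 38t, k = -1584 - 9t.
j ≥ 0 ⇒ t ≥ -177; k ≥ 0 ⇒ t ≤ -176. That's 2 values of t.

2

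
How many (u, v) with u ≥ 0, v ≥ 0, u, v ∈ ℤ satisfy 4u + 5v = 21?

1

gcd(5, 4) = 1  (5 = 1*4 + 1, 4 = 4*1).
Back-substituting, 4*(-1) + 5*(1) = 1.
Scale by 21: one solution is (-21, 21). Reduce u mod 5: (4, 1).
General: u = 4 + 5t, v = 1 - 4t.
u ≥ 0 ⇒ t ≥ 0; v ≥ 0 ⇒ t ≤ 0. So t ∈ [0, 0]: 1 solution.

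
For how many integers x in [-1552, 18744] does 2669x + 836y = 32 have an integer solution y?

gcd(2669, 836):
  2669 = 3·836 + 161
  836 = 5·161 + 31
  161 = 5·31 + 6
  31 = 5·6 + 1
  6 = 6·1
so gcd(2669, 836) = 1.
Back-substitute for Bézout coefficients:
  1 = 31 - 5·6
  ... = 2669·(-135) + 836·(431)
Scale by 32: particular solution (-4320, 13792); reduce x mod 836: (696, -2222).
General solution: x = 696 + 836t, y = -2222 - 2669t for integer t.
-1552 ≤ 696 + 836t ≤ 18744 gives t ∈ [-2, 21], which is 24 values.

24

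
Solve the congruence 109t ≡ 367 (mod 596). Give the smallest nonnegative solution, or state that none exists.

151

gcd(596, 109) = 1  (596 = 5*109 + 51, 109 = 2*51 + 7, 51 = 7*7 + 2, 7 = 3*2 + 1, 2 = 2*1).
1 divides 367, so solutions exist.
Back-substituting, 109*(257) + 596*(-47) = 1.
So 109*(257) ≡ 1 (mod 596); multiply by 367: t ≡ 94319 (mod 596).
Smallest nonnegative: t = 94319 mod 596 = 151.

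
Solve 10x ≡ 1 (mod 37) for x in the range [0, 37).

gcd(37, 10) = 1.
By Bézout, 10×(-11) + 37×(3) = 1.
So 10×-11 ≡ 1 (mod 37), and -11 mod 37 = 26.

26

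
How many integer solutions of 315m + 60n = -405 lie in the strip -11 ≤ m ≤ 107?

30

gcd(315, 60) = 15  (315 = 5×60 + 15, 60 = 4×15).
Back-substituting, 315×(1) + 60×(-5) = 15.
Scale by -27: particular solution (-27, 135); reduce m mod 4: (1, -12).
General solution: m = 1 + 4t, n = -12 - 21t for integer t.
-11 ≤ 1 + 4t ≤ 107 gives t ∈ [-3, 26], which is 30 values.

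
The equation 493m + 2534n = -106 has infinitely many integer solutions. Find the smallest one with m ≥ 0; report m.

gcd(2534, 493):
  2534 = 5*493 + 69
  493 = 7*69 + 10
  69 = 6*10 + 9
  10 = 1*9 + 1
  9 = 9*1
so gcd(2534, 493) = 1.
1 divides -106, so solutions exist.
Back-substitute for Bézout coefficients:
  1 = 10 - 1*9
  ... = 493*(257) + 2534*(-50)
Scale by -106/1 = -106: (m₀, n₀) = (-27242, 5300).
General solution: m = -27242 + 2534t, n = 5300 - 493t for integer t.
m ≥ 0: smallest is -27242 mod 2534 = 632 (at t = 11), with n = -123.

632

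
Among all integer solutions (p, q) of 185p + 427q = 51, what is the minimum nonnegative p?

178

gcd(427, 185) = 1  (427 = 2×185 + 57, 185 = 3×57 + 14, 57 = 4×14 + 1, 14 = 14×1).
1 divides 51, so solutions exist.
Back-substituting, 185×(-30) + 427×(13) = 1.
Scale by 51/1 = 51: (p₀, q₀) = (-1530, 663).
General solution: p = -1530 + 427t, q = 663 - 185t for integer t.
p ≥ 0: smallest is -1530 mod 427 = 178 (at t = 4), with q = -77.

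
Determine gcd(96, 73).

gcd(96, 73):
  96 = 1×73 + 23
  73 = 3×23 + 4
  23 = 5×4 + 3
  4 = 1×3 + 1
  3 = 3×1
so gcd(96, 73) = 1.

1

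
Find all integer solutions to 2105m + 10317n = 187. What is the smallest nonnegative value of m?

gcd(10317, 2105) = 1.
1 divides 187, so solutions exist.
By Bézout, 2105*(-1240) + 10317*(253) = 1.
Scale by 187/1 = 187: (m₀, n₀) = (-231880, 47311).
General solution: m = -231880 + 10317t, n = 47311 - 2105t for integer t.
m ≥ 0: smallest is -231880 mod 10317 = 5411 (at t = 23), with n = -1104.

5411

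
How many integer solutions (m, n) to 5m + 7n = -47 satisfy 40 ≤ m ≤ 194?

22

gcd(7, 5):
  7 = 1×5 + 2
  5 = 2×2 + 1
  2 = 2×1
so gcd(7, 5) = 1.
Back-substitute for Bézout coefficients:
  1 = 5 - 2×2
  ... = 5×(3) + 7×(-2)
Scale by -47: particular solution (-141, 94); reduce m mod 7: (6, -11).
General solution: m = 6 + 7t, n = -11 - 5t for integer t.
40 ≤ 6 + 7t ≤ 194 gives t ∈ [5, 26], which is 22 values.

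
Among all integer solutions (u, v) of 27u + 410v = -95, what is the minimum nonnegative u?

gcd(410, 27):
  410 = 15×27 + 5
  27 = 5×5 + 2
  5 = 2×2 + 1
  2 = 2×1
so gcd(410, 27) = 1.
1 divides -95, so solutions exist.
Back-substitute for Bézout coefficients:
  1 = 5 - 2×2
  ... = 27×(-167) + 410×(11)
Scale by -95/1 = -95: (u₀, v₀) = (15865, -1045).
General solution: u = 15865 + 410t, v = -1045 - 27t for integer t.
u ≥ 0: smallest is 15865 mod 410 = 285 (at t = -38), with v = -19.

285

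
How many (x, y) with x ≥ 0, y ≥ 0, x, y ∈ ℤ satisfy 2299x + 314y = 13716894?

19

gcd(2299, 314) = 1.
By Bézout, 2299×(-143) + 314×(1047) = 1.
One solution: (82, 43084).
General: x = 82 + 314t, y = 43084 - 2299t.
x ≥ 0 ⇒ t ≥ 0; y ≥ 0 ⇒ t ≤ 18. So t ∈ [0, 18]: 19 solutions.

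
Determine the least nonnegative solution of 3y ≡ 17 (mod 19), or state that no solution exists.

gcd(19, 3) = 1  (19 = 6×3 + 1, 3 = 3×1).
1 divides 17, so solutions exist.
Back-substituting, 3×(-6) + 19×(1) = 1.
So 3×(-6) ≡ 1 (mod 19); multiply by 17: y ≡ -102 (mod 19).
Smallest nonnegative: y = -102 mod 19 = 12.

12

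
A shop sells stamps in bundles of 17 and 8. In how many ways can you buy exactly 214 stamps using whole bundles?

1

Need nonnegative integers with 17j + 8k = 214.
gcd(17, 8) = 1, and 17·(1) + 8·(-2) = 1.
So (j₀, k₀) = (214, -428); general j = 214 + 8t, k = -428 - 17t.
j ≥ 0 ⇒ t ≥ -26; k ≥ 0 ⇒ t ≤ -26. That's 1 value of t.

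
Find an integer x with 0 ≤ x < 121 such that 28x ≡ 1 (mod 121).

gcd(121, 28) = 1  (121 = 4×28 + 9, 28 = 3×9 + 1, 9 = 9×1).
Back-substituting, 28×(13) + 121×(-3) = 1.
So 28×13 ≡ 1 (mod 121), and 13 mod 121 = 13.

13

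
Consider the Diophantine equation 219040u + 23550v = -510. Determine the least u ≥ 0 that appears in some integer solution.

1581

gcd(219040, 23550) = 10.
10 divides -510, so solutions exist.
By Bézout, 219040·(754) + 23550·(-7013) = 10.
Scale by -510/10 = -51: (u₀, v₀) = (-38454, 357663).
General solution: u = -38454 + 2355t, v = 357663 - 21904t for integer t.
u ≥ 0: smallest is -38454 mod 2355 = 1581 (at t = 17), with v = -14705.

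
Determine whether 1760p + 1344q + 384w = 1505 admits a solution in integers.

no

gcd(1760, 1344) = 32  (1760 = 1*1344 + 416, 1344 = 3*416 + 96, 416 = 4*96 + 32, 96 = 3*32).
gcd(32, 384) = 32.
32 does not divide 1505 (remainder 1), so no integer solutions.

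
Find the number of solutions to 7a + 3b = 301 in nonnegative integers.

gcd(7, 3) = 1  (7 = 2·3 + 1, 3 = 3·1).
Back-substituting, 7·(1) + 3·(-2) = 1.
Scale by 301: one solution is (301, -602). Reduce a mod 3: (1, 98).
General: a = 1 + 3t, b = 98 - 7t.
a ≥ 0 ⇒ t ≥ 0; b ≥ 0 ⇒ t ≤ 14. So t ∈ [0, 14]: 15 solutions.

15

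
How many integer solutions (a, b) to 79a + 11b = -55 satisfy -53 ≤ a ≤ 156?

19

gcd(79, 11) = 1  (79 = 7*11 + 2, 11 = 5*2 + 1, 2 = 2*1).
Back-substituting, 79*(-5) + 11*(36) = 1.
Scale by -55: particular solution (275, -1980); reduce a mod 11: (0, -5).
General solution: a = 0 + 11t, b = -5 - 79t for integer t.
-53 ≤ 0 + 11t ≤ 156 gives t ∈ [-4, 14], which is 19 values.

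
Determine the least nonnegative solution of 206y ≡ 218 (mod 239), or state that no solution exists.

gcd(239, 206) = 1  (239 = 1*206 + 33, 206 = 6*33 + 8, 33 = 4*8 + 1, 8 = 8*1).
1 divides 218, so solutions exist.
Back-substituting, 206*(-29) + 239*(25) = 1.
So 206*(-29) ≡ 1 (mod 239); multiply by 218: y ≡ -6322 (mod 239).
Smallest nonnegative: y = -6322 mod 239 = 131.

131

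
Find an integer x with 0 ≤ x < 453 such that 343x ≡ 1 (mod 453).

70

gcd(453, 343) = 1  (453 = 1×343 + 110, 343 = 3×110 + 13, 110 = 8×13 + 6, 13 = 2×6 + 1, 6 = 6×1).
Back-substituting, 343×(70) + 453×(-53) = 1.
So 343×70 ≡ 1 (mod 453), and 70 mod 453 = 70.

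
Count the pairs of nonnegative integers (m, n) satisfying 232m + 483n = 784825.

7

gcd(483, 232) = 1  (483 = 2·232 + 19, 232 = 12·19 + 4, 19 = 4·4 + 3, 4 = 1·3 + 1, 3 = 3·1).
Back-substituting, 232·(127) + 483·(-61) = 1.
Scale by 784825: one solution is (99672775, -47874325). Reduce m mod 483: (412, 1427).
General: m = 412 + 483t, n = 1427 - 232t.
m ≥ 0 ⇒ t ≥ 0; n ≥ 0 ⇒ t ≤ 6. So t ∈ [0, 6]: 7 solutions.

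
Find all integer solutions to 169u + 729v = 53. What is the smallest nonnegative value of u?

725

gcd(729, 169):
  729 = 4*169 + 53
  169 = 3*53 + 10
  53 = 5*10 + 3
  10 = 3*3 + 1
  3 = 3*1
so gcd(729, 169) = 1.
1 divides 53, so solutions exist.
Back-substitute for Bézout coefficients:
  1 = 10 - 3*3
  ... = 169*(220) + 729*(-51)
Scale by 53/1 = 53: (u₀, v₀) = (11660, -2703).
General solution: u = 11660 + 729t, v = -2703 - 169t for integer t.
u ≥ 0: smallest is 11660 mod 729 = 725 (at t = -15), with v = -168.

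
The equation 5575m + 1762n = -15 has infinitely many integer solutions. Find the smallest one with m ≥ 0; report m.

1073

gcd(5575, 1762):
  5575 = 3×1762 + 289
  1762 = 6×289 + 28
  289 = 10×28 + 9
  28 = 3×9 + 1
  9 = 9×1
so gcd(5575, 1762) = 1.
1 divides -15, so solutions exist.
Back-substitute for Bézout coefficients:
  1 = 28 - 3×9
  ... = 5575×(-189) + 1762×(598)
Scale by -15/1 = -15: (m₀, n₀) = (2835, -8970).
General solution: m = 2835 + 1762t, n = -8970 - 5575t for integer t.
m ≥ 0: smallest is 2835 mod 1762 = 1073 (at t = -1), with n = -3395.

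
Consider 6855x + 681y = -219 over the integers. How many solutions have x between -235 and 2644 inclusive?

12

gcd(6855, 681) = 3  (6855 = 10·681 + 45, 681 = 15·45 + 6, 45 = 7·6 + 3, 6 = 2·3).
Back-substituting, 6855·(106) + 681·(-1067) = 3.
Scale by -73: particular solution (-7738, 77891); reduce x mod 227: (207, -2084).
General solution: x = 207 + 227t, y = -2084 - 2285t for integer t.
-235 ≤ 207 + 227t ≤ 2644 gives t ∈ [-1, 10], which is 12 values.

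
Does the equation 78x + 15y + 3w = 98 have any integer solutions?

gcd(78, 15) = 3  (78 = 5*15 + 3, 15 = 5*3).
gcd(3, 3) = 3.
3 does not divide 98 (remainder 2), so no integer solutions.

no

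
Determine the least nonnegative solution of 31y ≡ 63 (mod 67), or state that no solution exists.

gcd(67, 31):
  67 = 2·31 + 5
  31 = 6·5 + 1
  5 = 5·1
so gcd(67, 31) = 1.
1 divides 63, so solutions exist.
Back-substitute for Bézout coefficients:
  1 = 31 - 6·5
  ... = 31·(13) + 67·(-6)
So 31·(13) ≡ 1 (mod 67); multiply by 63: y ≡ 819 (mod 67).
Smallest nonnegative: y = 819 mod 67 = 15.

15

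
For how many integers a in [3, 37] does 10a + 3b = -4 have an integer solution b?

gcd(10, 3):
  10 = 3×3 + 1
  3 = 3×1
so gcd(10, 3) = 1.
Back-substitute for Bézout coefficients:
  1 = 10 - 3×3
  ... = 10×(1) + 3×(-3)
Scale by -4: particular solution (-4, 12); reduce a mod 3: (2, -8).
General solution: a = 2 + 3t, b = -8 - 10t for integer t.
3 ≤ 2 + 3t ≤ 37 gives t ∈ [1, 11], which is 11 values.

11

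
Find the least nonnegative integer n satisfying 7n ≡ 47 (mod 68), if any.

gcd(68, 7):
  68 = 9*7 + 5
  7 = 1*5 + 2
  5 = 2*2 + 1
  2 = 2*1
so gcd(68, 7) = 1.
1 divides 47, so solutions exist.
Back-substitute for Bézout coefficients:
  1 = 5 - 2*2
  ... = 7*(-29) + 68*(3)
So 7*(-29) ≡ 1 (mod 68); multiply by 47: n ≡ -1363 (mod 68).
Smallest nonnegative: n = -1363 mod 68 = 65.

65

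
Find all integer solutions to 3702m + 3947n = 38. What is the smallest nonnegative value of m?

1192

gcd(3947, 3702):
  3947 = 1·3702 + 245
  3702 = 15·245 + 27
  245 = 9·27 + 2
  27 = 13·2 + 1
  2 = 2·1
so gcd(3947, 3702) = 1.
1 divides 38, so solutions exist.
Back-substitute for Bézout coefficients:
  1 = 27 - 13·2
  ... = 3702·(1901) + 3947·(-1783)
Scale by 38/1 = 38: (m₀, n₀) = (72238, -67754).
General solution: m = 72238 + 3947t, n = -67754 - 3702t for integer t.
m ≥ 0: smallest is 72238 mod 3947 = 1192 (at t = -18), with n = -1118.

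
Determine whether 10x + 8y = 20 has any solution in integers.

gcd(10, 8) = 2  (10 = 1·8 + 2, 8 = 4·2).
2 divides 20, so integer solutions exist.

yes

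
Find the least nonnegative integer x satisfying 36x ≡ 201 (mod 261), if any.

gcd(261, 36) = 9  (261 = 7×36 + 9, 36 = 4×9).
9 does not divide 201, so the congruence has no solution.

no solution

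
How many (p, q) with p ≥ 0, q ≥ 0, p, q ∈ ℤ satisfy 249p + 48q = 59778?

gcd(249, 48) = 3  (249 = 5×48 + 9, 48 = 5×9 + 3, 9 = 3×3).
Back-substituting, 249×(-5) + 48×(26) = 3.
Scale by 19926: one solution is (-99630, 518076). Reduce p mod 16: (2, 1235).
General: p = 2 + 16t, q = 1235 - 83t.
p ≥ 0 ⇒ t ≥ 0; q ≥ 0 ⇒ t ≤ 14. So t ∈ [0, 14]: 15 solutions.

15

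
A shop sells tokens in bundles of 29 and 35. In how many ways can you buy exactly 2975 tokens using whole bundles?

3

Need nonnegative integers with 29j + 35k = 2975.
gcd(29, 35) = 1, and 29·(-6) + 35·(5) = 1.
So (j₀, k₀) = (-17850, 14875); general j = -17850 + 35t, k = 14875 - 29t.
j ≥ 0 ⇒ t ≥ 510; k ≥ 0 ⇒ t ≤ 512. That's 3 values of t.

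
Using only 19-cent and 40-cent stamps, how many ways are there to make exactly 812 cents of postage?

Need nonnegative integers with 19j + 40k = 812.
gcd(19, 40) = 1, and 19·(19) + 40·(-9) = 1.
So (j₀, k₀) = (15428, -7308); general j = 15428 + 40t, k = -7308 - 19t.
j ≥ 0 ⇒ t ≥ -385; k ≥ 0 ⇒ t ≤ -385. That's 1 value of t.

1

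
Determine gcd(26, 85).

1

gcd(85, 26):
  85 = 3*26 + 7
  26 = 3*7 + 5
  7 = 1*5 + 2
  5 = 2*2 + 1
  2 = 2*1
so gcd(85, 26) = 1.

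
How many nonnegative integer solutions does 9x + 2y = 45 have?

gcd(9, 2) = 1.
By Bézout, 9*(1) + 2*(-4) = 1.
One solution: (1, 18).
General: x = 1 + 2t, y = 18 - 9t.
x ≥ 0 ⇒ t ≥ 0; y ≥ 0 ⇒ t ≤ 2. So t ∈ [0, 2]: 3 solutions.

3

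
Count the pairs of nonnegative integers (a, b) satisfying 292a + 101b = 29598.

gcd(292, 101):
  292 = 2·101 + 90
  101 = 1·90 + 11
  90 = 8·11 + 2
  11 = 5·2 + 1
  2 = 2·1
so gcd(292, 101) = 1.
Back-substitute for Bézout coefficients:
  1 = 11 - 5·2
  ... = 292·(-46) + 101·(133)
Scale by 29598: one solution is (-1361508, 3936534). Reduce a mod 101: (73, 82).
General: a = 73 + 101t, b = 82 - 292t.
a ≥ 0 ⇒ t ≥ 0; b ≥ 0 ⇒ t ≤ 0. So t ∈ [0, 0]: 1 solution.

1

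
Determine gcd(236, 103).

1

gcd(236, 103):
  236 = 2×103 + 30
  103 = 3×30 + 13
  30 = 2×13 + 4
  13 = 3×4 + 1
  4 = 4×1
so gcd(236, 103) = 1.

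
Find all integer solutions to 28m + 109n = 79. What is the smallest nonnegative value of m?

69

gcd(109, 28) = 1.
1 divides 79, so solutions exist.
By Bézout, 28*(-35) + 109*(9) = 1.
Scale by 79/1 = 79: (m₀, n₀) = (-2765, 711).
General solution: m = -2765 + 109t, n = 711 - 28t for integer t.
m ≥ 0: smallest is -2765 mod 109 = 69 (at t = 26), with n = -17.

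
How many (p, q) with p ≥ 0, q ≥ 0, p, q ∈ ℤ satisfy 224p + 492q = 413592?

gcd(492, 224):
  492 = 2×224 + 44
  224 = 5×44 + 4
  44 = 11×4
so gcd(492, 224) = 4.
Back-substitute for Bézout coefficients:
  4 = 224 - 5×44
  ... = 224×(11) + 492×(-5)
Scale by 103398: one solution is (1137378, -516990). Reduce p mod 123: (120, 786).
General: p = 120 + 123t, q = 786 - 56t.
p ≥ 0 ⇒ t ≥ 0; q ≥ 0 ⇒ t ≤ 14. So t ∈ [0, 14]: 15 solutions.

15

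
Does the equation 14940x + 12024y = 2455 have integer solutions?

no

gcd(14940, 12024) = 36  (14940 = 1×12024 + 2916, 12024 = 4×2916 + 360, 2916 = 8×360 + 36, 360 = 10×36).
36 does not divide 2455 (remainder 7), so no integer solutions.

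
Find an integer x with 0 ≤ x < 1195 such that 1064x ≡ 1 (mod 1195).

374

gcd(1195, 1064):
  1195 = 1·1064 + 131
  1064 = 8·131 + 16
  131 = 8·16 + 3
  16 = 5·3 + 1
  3 = 3·1
so gcd(1195, 1064) = 1.
Back-substitute for Bézout coefficients:
  1 = 16 - 5·3
  ... = 1064·(374) + 1195·(-333)
So 1064·374 ≡ 1 (mod 1195), and 374 mod 1195 = 374.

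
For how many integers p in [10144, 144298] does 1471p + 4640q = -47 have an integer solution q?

29

gcd(4640, 1471) = 1.
By Bézout, 1471*(511) + 4640*(-162) = 1.
Particular solution: (3823, -1212).
General solution: p = 3823 + 4640t, q = -1212 - 1471t for integer t.
10144 ≤ 3823 + 4640t ≤ 144298 gives t ∈ [2, 30], which is 29 values.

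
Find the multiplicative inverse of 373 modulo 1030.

787

gcd(1030, 373) = 1  (1030 = 2*373 + 284, 373 = 1*284 + 89, 284 = 3*89 + 17, 89 = 5*17 + 4, 17 = 4*4 + 1, 4 = 4*1).
Back-substituting, 373*(-243) + 1030*(88) = 1.
So 373*-243 ≡ 1 (mod 1030), and -243 mod 1030 = 787.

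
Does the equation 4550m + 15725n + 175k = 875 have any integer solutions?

gcd(15725, 4550) = 25  (15725 = 3·4550 + 2075, 4550 = 2·2075 + 400, 2075 = 5·400 + 75, 400 = 5·75 + 25, 75 = 3·25).
gcd(25, 175) = 25.
25 divides 875, so integer solutions exist.

yes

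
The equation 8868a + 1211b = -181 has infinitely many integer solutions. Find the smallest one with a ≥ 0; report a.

811

gcd(8868, 1211):
  8868 = 7·1211 + 391
  1211 = 3·391 + 38
  391 = 10·38 + 11
  38 = 3·11 + 5
  11 = 2·5 + 1
  5 = 5·1
so gcd(8868, 1211) = 1.
1 divides -181, so solutions exist.
Back-substitute for Bézout coefficients:
  1 = 11 - 2·5
  ... = 8868·(223) + 1211·(-1633)
Scale by -181/1 = -181: (a₀, b₀) = (-40363, 295573).
General solution: a = -40363 + 1211t, b = 295573 - 8868t for integer t.
a ≥ 0: smallest is -40363 mod 1211 = 811 (at t = 34), with b = -5939.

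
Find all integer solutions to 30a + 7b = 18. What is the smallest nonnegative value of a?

2

gcd(30, 7) = 1  (30 = 4*7 + 2, 7 = 3*2 + 1, 2 = 2*1).
1 divides 18, so solutions exist.
Back-substituting, 30*(-3) + 7*(13) = 1.
Scale by 18/1 = 18: (a₀, b₀) = (-54, 234).
General solution: a = -54 + 7t, b = 234 - 30t for integer t.
a ≥ 0: smallest is -54 mod 7 = 2 (at t = 8), with b = -6.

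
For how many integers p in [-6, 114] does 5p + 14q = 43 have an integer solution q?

8

gcd(14, 5) = 1.
By Bézout, 5×(3) + 14×(-1) = 1.
Particular solution: (3, 2).
General solution: p = 3 + 14t, q = 2 - 5t for integer t.
-6 ≤ 3 + 14t ≤ 114 gives t ∈ [0, 7], which is 8 values.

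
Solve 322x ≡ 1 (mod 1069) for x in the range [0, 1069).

gcd(1069, 322):
  1069 = 3·322 + 103
  322 = 3·103 + 13
  103 = 7·13 + 12
  13 = 1·12 + 1
  12 = 12·1
so gcd(1069, 322) = 1.
Back-substitute for Bézout coefficients:
  1 = 13 - 1·12
  ... = 322·(83) + 1069·(-25)
So 322·83 ≡ 1 (mod 1069), and 83 mod 1069 = 83.

83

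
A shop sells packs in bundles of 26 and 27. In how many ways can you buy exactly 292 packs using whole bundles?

1

Need nonnegative integers with 26j + 27k = 292.
gcd(26, 27) = 1, and 26·(-1) + 27·(1) = 1.
So (j₀, k₀) = (-292, 292); general j = -292 + 27t, k = 292 - 26t.
j ≥ 0 ⇒ t ≥ 11; k ≥ 0 ⇒ t ≤ 11. That's 1 value of t.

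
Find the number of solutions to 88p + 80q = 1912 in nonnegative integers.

gcd(88, 80):
  88 = 1×80 + 8
  80 = 10×8
so gcd(88, 80) = 8.
Back-substitute for Bézout coefficients:
  8 = 88 - 1×80
  ... = 88×(1) + 80×(-1)
Scale by 239: one solution is (239, -239). Reduce p mod 10: (9, 14).
General: p = 9 + 10t, q = 14 - 11t.
p ≥ 0 ⇒ t ≥ 0; q ≥ 0 ⇒ t ≤ 1. So t ∈ [0, 1]: 2 solutions.

2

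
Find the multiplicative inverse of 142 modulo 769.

417

gcd(769, 142) = 1.
By Bézout, 142*(-352) + 769*(65) = 1.
So 142*-352 ≡ 1 (mod 769), and -352 mod 769 = 417.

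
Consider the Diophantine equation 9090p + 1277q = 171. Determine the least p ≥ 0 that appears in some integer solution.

813

gcd(9090, 1277) = 1  (9090 = 7·1277 + 151, 1277 = 8·151 + 69, 151 = 2·69 + 13, 69 = 5·13 + 4, 13 = 3·4 + 1, 4 = 4·1).
1 divides 171, so solutions exist.
Back-substituting, 9090·(296) + 1277·(-2107) = 1.
Scale by 171/1 = 171: (p₀, q₀) = (50616, -360297).
General solution: p = 50616 + 1277t, q = -360297 - 9090t for integer t.
p ≥ 0: smallest is 50616 mod 1277 = 813 (at t = -39), with q = -5787.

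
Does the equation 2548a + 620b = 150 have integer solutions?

gcd(2548, 620):
  2548 = 4×620 + 68
  620 = 9×68 + 8
  68 = 8×8 + 4
  8 = 2×4
so gcd(2548, 620) = 4.
4 does not divide 150 (remainder 2), so no integer solutions.

no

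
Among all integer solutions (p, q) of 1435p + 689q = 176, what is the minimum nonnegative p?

gcd(1435, 689):
  1435 = 2·689 + 57
  689 = 12·57 + 5
  57 = 11·5 + 2
  5 = 2·2 + 1
  2 = 2·1
so gcd(1435, 689) = 1.
1 divides 176, so solutions exist.
Back-substitute for Bézout coefficients:
  1 = 5 - 2·2
  ... = 1435·(-278) + 689·(579)
Scale by 176/1 = 176: (p₀, q₀) = (-48928, 101904).
General solution: p = -48928 + 689t, q = 101904 - 1435t for integer t.
p ≥ 0: smallest is -48928 mod 689 = 680 (at t = 72), with q = -1416.

680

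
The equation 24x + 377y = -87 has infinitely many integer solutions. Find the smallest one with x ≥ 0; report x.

232

gcd(377, 24):
  377 = 15×24 + 17
  24 = 1×17 + 7
  17 = 2×7 + 3
  7 = 2×3 + 1
  3 = 3×1
so gcd(377, 24) = 1.
1 divides -87, so solutions exist.
Back-substitute for Bézout coefficients:
  1 = 7 - 2×3
  ... = 24×(110) + 377×(-7)
Scale by -87/1 = -87: (x₀, y₀) = (-9570, 609).
General solution: x = -9570 + 377t, y = 609 - 24t for integer t.
x ≥ 0: smallest is -9570 mod 377 = 232 (at t = 26), with y = -15.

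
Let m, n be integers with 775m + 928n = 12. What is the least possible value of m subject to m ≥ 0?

gcd(928, 775) = 1.
1 divides 12, so solutions exist.
By Bézout, 775*(279) + 928*(-233) = 1.
Scale by 12/1 = 12: (m₀, n₀) = (3348, -2796).
General solution: m = 3348 + 928t, n = -2796 - 775t for integer t.
m ≥ 0: smallest is 3348 mod 928 = 564 (at t = -3), with n = -471.

564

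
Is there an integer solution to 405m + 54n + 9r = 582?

no

gcd(405, 54):
  405 = 7*54 + 27
  54 = 2*27
so gcd(405, 54) = 27.
gcd(27, 9) = 9.
9 does not divide 582 (remainder 6), so no integer solutions.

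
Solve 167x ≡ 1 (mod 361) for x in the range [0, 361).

147

gcd(361, 167):
  361 = 2·167 + 27
  167 = 6·27 + 5
  27 = 5·5 + 2
  5 = 2·2 + 1
  2 = 2·1
so gcd(361, 167) = 1.
Back-substitute for Bézout coefficients:
  1 = 5 - 2·2
  ... = 167·(147) + 361·(-68)
So 167·147 ≡ 1 (mod 361), and 147 mod 361 = 147.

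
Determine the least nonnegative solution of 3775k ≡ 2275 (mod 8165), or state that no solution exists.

444

gcd(8165, 3775):
  8165 = 2×3775 + 615
  3775 = 6×615 + 85
  615 = 7×85 + 20
  85 = 4×20 + 5
  20 = 4×5
so gcd(8165, 3775) = 5.
5 divides 2275, so solutions exist.
Back-substitute for Bézout coefficients:
  5 = 85 - 4×20
  ... = 3775×(385) + 8165×(-178)
So 3775×(385) ≡ 5 (mod 8165); multiply by 455: k ≡ 175175 (mod 1633).
Smallest nonnegative: k = 175175 mod 1633 = 444.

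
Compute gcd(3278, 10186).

gcd(10186, 3278):
  10186 = 3×3278 + 352
  3278 = 9×352 + 110
  352 = 3×110 + 22
  110 = 5×22
so gcd(10186, 3278) = 22.

22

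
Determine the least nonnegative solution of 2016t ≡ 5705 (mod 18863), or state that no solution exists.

gcd(18863, 2016):
  18863 = 9×2016 + 719
  2016 = 2×719 + 578
  719 = 1×578 + 141
  578 = 4×141 + 14
  141 = 10×14 + 1
  14 = 14×1
so gcd(18863, 2016) = 1.
1 divides 5705, so solutions exist.
Back-substitute for Bézout coefficients:
  1 = 141 - 10×14
  ... = 2016×(-1338) + 18863×(143)
So 2016×(-1338) ≡ 1 (mod 18863); multiply by 5705: t ≡ -7633290 (mod 18863).
Smallest nonnegative: t = -7633290 mod 18863 = 6225.

6225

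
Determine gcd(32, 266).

2

gcd(266, 32) = 2  (266 = 8×32 + 10, 32 = 3×10 + 2, 10 = 5×2).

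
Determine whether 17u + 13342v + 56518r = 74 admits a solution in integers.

gcd(13342, 17) = 1  (13342 = 784·17 + 14, 17 = 1·14 + 3, 14 = 4·3 + 2, 3 = 1·2 + 1, 2 = 2·1).
gcd(1, 56518) = 1.
1 divides 74, so integer solutions exist.

yes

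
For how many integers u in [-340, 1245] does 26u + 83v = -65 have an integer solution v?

19

gcd(83, 26) = 1.
By Bézout, 26·(16) + 83·(-5) = 1.
Particular solution: (39, -13).
General solution: u = 39 + 83t, v = -13 - 26t for integer t.
-340 ≤ 39 + 83t ≤ 1245 gives t ∈ [-4, 14], which is 19 values.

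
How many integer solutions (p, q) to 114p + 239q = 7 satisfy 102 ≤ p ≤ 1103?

gcd(239, 114) = 1.
By Bézout, 114×(65) + 239×(-31) = 1.
Particular solution: (216, -103).
General solution: p = 216 + 239t, q = -103 - 114t for integer t.
102 ≤ 216 + 239t ≤ 1103 gives t ∈ [0, 3], which is 4 values.

4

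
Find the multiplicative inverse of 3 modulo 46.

gcd(46, 3) = 1  (46 = 15·3 + 1, 3 = 3·1).
Back-substituting, 3·(-15) + 46·(1) = 1.
So 3·-15 ≡ 1 (mod 46), and -15 mod 46 = 31.

31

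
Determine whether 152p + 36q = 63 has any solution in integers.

no

gcd(152, 36) = 4.
4 does not divide 63 (remainder 3), so no integer solutions.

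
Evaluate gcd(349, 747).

gcd(747, 349):
  747 = 2×349 + 49
  349 = 7×49 + 6
  49 = 8×6 + 1
  6 = 6×1
so gcd(747, 349) = 1.

1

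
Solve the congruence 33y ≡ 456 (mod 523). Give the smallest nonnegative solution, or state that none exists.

gcd(523, 33):
  523 = 15·33 + 28
  33 = 1·28 + 5
  28 = 5·5 + 3
  5 = 1·3 + 2
  3 = 1·2 + 1
  2 = 2·1
so gcd(523, 33) = 1.
1 divides 456, so solutions exist.
Back-substitute for Bézout coefficients:
  1 = 3 - 1·2
  ... = 33·(-206) + 523·(13)
So 33·(-206) ≡ 1 (mod 523); multiply by 456: y ≡ -93936 (mod 523).
Smallest nonnegative: y = -93936 mod 523 = 204.

204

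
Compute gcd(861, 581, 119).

7

gcd(861, 581) = 7  (861 = 1×581 + 280, 581 = 2×280 + 21, 280 = 13×21 + 7, 21 = 3×7).
gcd(7, 119) = 7.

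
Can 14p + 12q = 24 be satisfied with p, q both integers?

gcd(14, 12) = 2  (14 = 1·12 + 2, 12 = 6·2).
2 divides 24, so integer solutions exist.

yes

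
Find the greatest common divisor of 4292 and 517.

1

gcd(4292, 517):
  4292 = 8*517 + 156
  517 = 3*156 + 49
  156 = 3*49 + 9
  49 = 5*9 + 4
  9 = 2*4 + 1
  4 = 4*1
so gcd(4292, 517) = 1.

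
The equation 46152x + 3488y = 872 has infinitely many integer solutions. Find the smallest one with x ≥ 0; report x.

109

gcd(46152, 3488) = 8  (46152 = 13·3488 + 808, 3488 = 4·808 + 256, 808 = 3·256 + 40, 256 = 6·40 + 16, 40 = 2·16 + 8, 16 = 2·8).
8 divides 872, so solutions exist.
Back-substituting, 46152·(177) + 3488·(-2342) = 8.
Scale by 872/8 = 109: (x₀, y₀) = (19293, -255278).
General solution: x = 19293 + 436t, y = -255278 - 5769t for integer t.
x ≥ 0: smallest is 19293 mod 436 = 109 (at t = -44), with y = -1442.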